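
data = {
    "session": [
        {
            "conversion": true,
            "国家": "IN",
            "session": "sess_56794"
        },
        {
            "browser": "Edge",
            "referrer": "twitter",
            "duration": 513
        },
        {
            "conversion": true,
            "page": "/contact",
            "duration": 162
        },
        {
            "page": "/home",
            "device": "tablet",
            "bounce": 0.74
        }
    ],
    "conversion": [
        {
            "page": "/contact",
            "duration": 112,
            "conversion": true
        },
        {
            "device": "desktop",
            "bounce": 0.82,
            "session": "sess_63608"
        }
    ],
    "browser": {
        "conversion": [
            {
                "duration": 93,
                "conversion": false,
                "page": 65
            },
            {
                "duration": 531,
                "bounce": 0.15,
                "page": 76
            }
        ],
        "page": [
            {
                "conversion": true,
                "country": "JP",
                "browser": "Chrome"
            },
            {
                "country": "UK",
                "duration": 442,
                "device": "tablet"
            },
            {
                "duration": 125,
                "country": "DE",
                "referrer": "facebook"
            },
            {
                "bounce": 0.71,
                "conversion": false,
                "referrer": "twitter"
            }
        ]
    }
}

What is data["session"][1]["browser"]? "Edge"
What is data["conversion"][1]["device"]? "desktop"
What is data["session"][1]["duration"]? 513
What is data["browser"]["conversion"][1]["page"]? 76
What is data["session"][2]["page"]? "/contact"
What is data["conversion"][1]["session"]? "sess_63608"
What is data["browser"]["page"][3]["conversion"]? False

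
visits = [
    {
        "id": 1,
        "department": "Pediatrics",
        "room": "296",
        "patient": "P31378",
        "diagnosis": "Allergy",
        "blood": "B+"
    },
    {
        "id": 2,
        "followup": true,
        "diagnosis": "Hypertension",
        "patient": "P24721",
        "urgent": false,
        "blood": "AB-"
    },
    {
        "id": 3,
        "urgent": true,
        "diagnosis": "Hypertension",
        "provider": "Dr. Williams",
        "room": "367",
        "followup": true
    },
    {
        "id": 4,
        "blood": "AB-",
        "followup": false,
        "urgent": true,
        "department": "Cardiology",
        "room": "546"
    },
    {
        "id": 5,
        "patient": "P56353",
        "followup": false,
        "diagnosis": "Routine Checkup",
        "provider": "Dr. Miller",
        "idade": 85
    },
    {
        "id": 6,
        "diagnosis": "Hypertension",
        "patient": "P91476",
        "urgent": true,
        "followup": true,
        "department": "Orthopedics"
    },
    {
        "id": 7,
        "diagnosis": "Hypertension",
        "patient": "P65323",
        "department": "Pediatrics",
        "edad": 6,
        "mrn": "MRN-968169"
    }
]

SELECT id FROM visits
[1, 2, 3, 4, 5, 6, 7]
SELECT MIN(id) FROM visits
1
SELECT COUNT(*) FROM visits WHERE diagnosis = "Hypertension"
4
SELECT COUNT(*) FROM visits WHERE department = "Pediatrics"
2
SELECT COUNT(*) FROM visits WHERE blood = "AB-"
2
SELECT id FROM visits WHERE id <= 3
[1, 2, 3]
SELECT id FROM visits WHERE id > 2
[3, 4, 5, 6, 7]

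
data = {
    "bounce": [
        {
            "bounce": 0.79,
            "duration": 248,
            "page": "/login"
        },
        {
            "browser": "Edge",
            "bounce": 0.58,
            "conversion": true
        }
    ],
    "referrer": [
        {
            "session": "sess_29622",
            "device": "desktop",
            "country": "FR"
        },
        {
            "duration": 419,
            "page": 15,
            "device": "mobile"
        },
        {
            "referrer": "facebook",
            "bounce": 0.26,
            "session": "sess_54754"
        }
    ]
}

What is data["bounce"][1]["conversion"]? True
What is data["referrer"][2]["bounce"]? 0.26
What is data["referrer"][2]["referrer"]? "facebook"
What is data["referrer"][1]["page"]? 15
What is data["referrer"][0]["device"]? "desktop"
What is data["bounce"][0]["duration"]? 248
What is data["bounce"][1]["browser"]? "Edge"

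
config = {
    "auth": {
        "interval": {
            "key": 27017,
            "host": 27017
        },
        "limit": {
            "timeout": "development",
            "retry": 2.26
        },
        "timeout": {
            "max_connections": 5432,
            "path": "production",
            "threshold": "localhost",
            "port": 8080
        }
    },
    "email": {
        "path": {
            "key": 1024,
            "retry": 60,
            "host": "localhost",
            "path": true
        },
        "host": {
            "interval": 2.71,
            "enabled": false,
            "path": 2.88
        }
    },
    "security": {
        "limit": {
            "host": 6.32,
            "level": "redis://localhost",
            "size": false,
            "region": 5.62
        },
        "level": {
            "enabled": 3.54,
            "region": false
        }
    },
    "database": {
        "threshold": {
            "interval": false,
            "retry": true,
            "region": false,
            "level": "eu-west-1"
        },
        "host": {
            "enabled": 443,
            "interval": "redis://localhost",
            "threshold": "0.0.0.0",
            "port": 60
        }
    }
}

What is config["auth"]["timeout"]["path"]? "production"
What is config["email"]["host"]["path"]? 2.88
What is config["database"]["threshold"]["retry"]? True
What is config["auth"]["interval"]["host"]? 27017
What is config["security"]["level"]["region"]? False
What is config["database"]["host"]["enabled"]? 443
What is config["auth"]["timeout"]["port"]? 8080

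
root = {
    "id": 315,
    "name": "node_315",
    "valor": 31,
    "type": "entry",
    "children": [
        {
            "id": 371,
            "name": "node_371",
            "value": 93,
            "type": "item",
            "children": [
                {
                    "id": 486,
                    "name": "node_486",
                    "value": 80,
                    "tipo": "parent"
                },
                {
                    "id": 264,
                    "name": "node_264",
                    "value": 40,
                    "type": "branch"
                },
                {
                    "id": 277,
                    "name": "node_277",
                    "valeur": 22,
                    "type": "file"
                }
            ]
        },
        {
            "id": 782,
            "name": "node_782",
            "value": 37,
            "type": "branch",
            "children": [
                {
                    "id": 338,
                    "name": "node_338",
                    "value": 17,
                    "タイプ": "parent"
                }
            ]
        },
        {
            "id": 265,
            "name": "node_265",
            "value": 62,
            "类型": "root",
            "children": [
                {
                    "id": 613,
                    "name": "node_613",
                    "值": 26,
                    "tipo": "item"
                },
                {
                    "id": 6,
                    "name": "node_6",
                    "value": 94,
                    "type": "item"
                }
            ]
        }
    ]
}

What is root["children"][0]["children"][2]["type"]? "file"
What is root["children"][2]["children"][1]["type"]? "item"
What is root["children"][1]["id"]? 782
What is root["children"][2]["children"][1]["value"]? 94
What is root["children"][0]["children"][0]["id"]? 486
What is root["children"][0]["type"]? "item"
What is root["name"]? "node_315"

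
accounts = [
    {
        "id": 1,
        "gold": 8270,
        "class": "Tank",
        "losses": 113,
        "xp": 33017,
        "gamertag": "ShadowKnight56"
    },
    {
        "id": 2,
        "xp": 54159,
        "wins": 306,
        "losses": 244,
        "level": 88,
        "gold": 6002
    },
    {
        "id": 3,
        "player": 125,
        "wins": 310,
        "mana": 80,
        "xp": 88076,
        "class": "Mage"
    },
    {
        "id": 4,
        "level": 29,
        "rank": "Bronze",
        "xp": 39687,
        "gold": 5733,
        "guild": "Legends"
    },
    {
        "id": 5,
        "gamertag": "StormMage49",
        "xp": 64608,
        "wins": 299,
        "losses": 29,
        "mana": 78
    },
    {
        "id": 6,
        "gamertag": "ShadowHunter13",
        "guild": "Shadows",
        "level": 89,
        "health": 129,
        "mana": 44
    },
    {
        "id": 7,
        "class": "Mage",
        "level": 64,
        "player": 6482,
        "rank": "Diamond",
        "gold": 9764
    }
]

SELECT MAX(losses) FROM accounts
244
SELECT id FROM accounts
[1, 2, 3, 4, 5, 6, 7]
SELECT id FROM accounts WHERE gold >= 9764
[7]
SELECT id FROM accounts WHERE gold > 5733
[1, 2, 7]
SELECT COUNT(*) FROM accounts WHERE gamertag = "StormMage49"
1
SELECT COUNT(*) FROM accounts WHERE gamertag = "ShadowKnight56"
1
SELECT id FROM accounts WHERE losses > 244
[]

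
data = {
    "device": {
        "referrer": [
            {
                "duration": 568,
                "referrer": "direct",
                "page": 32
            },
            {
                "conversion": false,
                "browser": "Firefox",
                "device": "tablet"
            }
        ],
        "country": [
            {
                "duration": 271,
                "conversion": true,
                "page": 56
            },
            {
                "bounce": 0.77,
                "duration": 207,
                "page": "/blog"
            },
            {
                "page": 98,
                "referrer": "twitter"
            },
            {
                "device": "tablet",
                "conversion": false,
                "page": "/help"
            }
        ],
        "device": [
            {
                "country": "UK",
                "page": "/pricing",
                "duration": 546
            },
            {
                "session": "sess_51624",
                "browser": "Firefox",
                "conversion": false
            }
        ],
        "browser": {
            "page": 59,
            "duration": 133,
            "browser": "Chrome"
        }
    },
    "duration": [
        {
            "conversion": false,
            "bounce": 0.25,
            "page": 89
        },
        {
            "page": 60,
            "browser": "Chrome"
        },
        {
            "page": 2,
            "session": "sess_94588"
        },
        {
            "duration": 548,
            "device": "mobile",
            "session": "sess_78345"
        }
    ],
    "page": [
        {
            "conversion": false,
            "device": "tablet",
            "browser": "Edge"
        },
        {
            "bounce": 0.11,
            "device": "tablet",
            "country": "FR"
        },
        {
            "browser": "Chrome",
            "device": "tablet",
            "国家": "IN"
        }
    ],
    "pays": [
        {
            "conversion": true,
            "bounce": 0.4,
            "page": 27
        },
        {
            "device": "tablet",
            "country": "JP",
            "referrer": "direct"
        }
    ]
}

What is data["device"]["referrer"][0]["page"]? 32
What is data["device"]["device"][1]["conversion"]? False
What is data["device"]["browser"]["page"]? 59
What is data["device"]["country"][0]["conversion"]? True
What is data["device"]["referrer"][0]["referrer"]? "direct"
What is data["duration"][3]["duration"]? 548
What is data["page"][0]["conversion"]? False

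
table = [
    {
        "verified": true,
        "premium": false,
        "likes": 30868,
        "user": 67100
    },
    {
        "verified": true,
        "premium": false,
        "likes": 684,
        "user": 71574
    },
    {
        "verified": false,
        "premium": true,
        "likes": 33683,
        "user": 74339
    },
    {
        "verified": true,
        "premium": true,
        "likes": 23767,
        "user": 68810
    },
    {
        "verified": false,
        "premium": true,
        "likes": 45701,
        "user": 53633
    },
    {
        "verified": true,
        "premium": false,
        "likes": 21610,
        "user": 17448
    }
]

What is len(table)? 6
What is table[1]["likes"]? 684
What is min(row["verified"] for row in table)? False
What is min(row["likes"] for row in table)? 684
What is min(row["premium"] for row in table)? False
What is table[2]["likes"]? 33683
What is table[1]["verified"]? True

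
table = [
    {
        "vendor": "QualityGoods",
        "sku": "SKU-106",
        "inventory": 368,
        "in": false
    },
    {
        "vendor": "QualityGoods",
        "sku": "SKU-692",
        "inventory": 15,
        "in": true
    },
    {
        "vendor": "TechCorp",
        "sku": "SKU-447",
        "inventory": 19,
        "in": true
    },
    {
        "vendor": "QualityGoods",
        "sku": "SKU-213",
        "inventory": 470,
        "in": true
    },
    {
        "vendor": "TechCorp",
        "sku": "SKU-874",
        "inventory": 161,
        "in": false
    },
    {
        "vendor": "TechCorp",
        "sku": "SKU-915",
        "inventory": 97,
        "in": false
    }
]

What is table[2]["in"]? True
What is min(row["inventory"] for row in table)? 15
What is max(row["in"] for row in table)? True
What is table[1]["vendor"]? "QualityGoods"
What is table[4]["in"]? False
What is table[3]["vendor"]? "QualityGoods"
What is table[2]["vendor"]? "TechCorp"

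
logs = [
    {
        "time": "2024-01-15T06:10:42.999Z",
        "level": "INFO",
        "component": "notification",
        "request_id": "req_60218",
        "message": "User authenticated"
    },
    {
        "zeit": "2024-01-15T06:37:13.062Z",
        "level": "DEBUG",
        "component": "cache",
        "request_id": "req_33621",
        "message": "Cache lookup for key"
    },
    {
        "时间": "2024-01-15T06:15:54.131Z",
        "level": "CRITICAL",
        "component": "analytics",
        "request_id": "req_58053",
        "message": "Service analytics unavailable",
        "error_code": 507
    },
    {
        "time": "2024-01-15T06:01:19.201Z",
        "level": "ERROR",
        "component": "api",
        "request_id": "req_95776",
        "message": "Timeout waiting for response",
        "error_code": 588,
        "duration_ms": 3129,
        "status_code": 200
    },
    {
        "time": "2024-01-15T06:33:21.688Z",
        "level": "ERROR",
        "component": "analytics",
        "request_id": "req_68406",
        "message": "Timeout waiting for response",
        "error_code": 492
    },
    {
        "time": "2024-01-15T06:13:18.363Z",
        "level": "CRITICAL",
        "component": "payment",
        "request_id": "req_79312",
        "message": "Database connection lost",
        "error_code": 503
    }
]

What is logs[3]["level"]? "ERROR"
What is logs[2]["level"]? "CRITICAL"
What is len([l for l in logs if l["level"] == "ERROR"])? 2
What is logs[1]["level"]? "DEBUG"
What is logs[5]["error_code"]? 503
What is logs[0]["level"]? "INFO"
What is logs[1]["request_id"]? "req_33621"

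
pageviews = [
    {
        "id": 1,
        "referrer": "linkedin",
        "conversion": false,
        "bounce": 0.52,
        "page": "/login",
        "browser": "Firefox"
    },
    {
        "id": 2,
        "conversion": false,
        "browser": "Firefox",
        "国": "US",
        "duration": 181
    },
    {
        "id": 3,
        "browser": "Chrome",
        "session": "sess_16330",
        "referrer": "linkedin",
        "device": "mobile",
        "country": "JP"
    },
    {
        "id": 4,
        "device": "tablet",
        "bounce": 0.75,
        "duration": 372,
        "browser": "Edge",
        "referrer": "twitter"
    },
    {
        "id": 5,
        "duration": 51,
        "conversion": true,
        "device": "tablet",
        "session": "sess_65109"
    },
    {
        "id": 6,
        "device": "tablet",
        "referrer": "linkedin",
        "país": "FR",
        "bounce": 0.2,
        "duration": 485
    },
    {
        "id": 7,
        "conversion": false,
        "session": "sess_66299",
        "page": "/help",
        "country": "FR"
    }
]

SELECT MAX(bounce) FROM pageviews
0.75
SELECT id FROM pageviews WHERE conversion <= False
[1, 2, 7]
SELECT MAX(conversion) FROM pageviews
True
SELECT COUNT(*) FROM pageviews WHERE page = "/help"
1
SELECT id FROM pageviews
[1, 2, 3, 4, 5, 6, 7]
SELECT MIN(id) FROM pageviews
1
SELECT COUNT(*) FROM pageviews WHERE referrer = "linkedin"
3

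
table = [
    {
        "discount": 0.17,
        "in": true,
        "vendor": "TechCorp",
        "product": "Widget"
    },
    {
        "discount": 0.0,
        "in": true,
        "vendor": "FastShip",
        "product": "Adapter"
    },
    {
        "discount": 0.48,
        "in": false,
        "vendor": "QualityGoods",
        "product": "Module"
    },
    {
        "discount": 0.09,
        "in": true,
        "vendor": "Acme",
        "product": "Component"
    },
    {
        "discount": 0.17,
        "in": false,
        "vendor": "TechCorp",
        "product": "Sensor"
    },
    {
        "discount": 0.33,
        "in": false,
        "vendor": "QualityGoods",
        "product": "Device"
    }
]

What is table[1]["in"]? True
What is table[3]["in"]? True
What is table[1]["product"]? "Adapter"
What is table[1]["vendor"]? "FastShip"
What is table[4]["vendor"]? "TechCorp"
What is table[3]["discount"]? 0.09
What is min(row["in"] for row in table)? False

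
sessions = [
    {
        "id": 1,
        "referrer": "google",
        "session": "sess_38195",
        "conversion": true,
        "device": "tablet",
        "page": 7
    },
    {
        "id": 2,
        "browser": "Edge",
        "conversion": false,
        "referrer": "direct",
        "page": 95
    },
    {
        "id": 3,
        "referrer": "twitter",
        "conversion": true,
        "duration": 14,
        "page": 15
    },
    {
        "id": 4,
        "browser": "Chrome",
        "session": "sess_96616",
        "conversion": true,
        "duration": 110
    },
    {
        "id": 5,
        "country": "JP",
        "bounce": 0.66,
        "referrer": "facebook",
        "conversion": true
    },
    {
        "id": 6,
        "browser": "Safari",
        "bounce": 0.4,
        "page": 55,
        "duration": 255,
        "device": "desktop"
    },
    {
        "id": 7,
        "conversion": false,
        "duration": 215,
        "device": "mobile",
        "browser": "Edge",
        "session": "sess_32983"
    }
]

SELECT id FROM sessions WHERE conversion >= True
[1, 3, 4, 5]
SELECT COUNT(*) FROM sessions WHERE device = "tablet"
1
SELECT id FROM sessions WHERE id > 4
[5, 6, 7]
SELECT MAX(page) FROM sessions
95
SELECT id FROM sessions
[1, 2, 3, 4, 5, 6, 7]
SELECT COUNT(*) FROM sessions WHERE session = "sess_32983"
1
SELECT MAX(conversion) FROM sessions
True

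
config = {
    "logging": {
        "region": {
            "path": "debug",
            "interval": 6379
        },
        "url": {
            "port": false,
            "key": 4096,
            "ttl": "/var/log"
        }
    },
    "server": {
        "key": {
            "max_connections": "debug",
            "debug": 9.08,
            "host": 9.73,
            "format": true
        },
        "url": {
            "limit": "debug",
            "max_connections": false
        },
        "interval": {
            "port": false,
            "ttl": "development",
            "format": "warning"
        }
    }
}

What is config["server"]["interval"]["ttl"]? "development"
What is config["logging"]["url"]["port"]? False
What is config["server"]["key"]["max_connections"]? "debug"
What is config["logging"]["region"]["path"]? "debug"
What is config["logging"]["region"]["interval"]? 6379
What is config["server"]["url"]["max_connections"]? False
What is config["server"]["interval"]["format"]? "warning"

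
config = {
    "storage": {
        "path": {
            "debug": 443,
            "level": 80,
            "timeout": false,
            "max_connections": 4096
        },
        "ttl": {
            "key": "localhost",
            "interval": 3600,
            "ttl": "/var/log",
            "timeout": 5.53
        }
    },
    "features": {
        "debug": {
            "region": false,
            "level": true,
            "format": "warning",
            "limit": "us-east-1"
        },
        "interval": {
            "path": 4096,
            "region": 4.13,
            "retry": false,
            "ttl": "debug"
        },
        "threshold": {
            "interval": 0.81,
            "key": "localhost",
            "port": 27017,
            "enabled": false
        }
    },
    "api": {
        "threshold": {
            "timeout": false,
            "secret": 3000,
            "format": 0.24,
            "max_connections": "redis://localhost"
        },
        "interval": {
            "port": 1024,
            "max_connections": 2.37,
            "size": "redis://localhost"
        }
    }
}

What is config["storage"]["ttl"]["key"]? "localhost"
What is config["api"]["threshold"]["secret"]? 3000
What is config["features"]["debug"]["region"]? False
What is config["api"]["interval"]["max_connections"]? 2.37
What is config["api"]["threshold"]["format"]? 0.24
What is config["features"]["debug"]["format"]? "warning"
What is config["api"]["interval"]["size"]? "redis://localhost"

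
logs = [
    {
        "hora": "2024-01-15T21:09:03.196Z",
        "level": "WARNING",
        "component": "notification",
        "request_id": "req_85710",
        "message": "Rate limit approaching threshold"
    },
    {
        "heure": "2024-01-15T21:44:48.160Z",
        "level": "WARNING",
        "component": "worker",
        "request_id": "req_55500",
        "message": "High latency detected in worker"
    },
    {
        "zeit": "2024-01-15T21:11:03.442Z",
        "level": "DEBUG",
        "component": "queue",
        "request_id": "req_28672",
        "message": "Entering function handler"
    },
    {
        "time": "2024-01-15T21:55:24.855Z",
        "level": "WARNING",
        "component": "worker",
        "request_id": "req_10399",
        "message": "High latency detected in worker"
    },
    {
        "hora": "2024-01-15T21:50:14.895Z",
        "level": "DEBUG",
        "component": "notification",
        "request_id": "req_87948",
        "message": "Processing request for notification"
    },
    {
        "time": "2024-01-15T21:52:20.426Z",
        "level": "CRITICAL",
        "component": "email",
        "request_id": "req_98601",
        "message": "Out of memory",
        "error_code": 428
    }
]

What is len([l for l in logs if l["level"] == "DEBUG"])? 2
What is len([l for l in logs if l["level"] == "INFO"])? 0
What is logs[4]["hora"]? "2024-01-15T21:50:14.895Z"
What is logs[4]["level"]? "DEBUG"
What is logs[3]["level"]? "WARNING"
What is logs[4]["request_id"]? "req_87948"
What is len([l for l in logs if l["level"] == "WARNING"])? 3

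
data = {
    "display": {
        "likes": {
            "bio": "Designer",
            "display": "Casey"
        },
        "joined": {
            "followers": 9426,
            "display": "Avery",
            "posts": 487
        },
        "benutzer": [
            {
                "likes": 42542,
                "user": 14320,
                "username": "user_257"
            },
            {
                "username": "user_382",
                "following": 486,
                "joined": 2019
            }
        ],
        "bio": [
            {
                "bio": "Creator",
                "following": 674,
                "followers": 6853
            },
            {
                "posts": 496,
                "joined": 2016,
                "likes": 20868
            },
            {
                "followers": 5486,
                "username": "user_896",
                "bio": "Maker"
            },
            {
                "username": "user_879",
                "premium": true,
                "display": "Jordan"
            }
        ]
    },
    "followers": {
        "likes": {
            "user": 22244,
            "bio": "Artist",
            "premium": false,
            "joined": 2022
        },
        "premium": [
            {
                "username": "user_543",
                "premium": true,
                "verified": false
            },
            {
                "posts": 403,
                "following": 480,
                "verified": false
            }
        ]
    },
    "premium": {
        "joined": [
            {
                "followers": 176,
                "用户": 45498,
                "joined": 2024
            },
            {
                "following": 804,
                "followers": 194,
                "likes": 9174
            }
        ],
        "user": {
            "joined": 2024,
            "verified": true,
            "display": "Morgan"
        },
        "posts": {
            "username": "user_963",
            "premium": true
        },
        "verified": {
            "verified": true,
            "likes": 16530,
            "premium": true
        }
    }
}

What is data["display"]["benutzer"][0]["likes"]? 42542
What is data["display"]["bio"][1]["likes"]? 20868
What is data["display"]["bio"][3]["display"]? "Jordan"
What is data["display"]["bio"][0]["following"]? 674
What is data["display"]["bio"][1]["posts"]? 496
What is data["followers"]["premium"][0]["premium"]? True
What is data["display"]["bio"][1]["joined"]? 2016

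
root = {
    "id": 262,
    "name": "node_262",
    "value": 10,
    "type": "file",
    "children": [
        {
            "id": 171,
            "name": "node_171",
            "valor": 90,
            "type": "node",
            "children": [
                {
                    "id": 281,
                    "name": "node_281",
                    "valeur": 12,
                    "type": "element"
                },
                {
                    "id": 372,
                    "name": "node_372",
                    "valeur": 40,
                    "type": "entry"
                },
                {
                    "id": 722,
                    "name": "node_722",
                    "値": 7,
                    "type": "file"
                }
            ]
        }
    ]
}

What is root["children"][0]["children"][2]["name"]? "node_722"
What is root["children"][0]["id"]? 171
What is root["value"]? 10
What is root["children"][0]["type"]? "node"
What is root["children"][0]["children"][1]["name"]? "node_372"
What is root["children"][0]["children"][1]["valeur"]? 40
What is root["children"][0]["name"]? "node_171"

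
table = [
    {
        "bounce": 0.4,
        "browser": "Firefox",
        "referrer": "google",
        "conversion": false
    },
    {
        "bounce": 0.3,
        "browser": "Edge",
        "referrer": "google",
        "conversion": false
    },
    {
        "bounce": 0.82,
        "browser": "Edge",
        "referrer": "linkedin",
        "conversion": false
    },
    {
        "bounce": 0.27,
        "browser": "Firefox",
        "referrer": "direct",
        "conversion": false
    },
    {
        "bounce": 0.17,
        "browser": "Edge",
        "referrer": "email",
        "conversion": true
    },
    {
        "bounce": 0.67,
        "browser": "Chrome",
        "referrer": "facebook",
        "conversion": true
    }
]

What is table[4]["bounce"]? 0.17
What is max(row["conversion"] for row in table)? True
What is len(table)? 6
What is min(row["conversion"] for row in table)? False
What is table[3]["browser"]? "Firefox"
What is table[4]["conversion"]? True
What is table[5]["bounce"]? 0.67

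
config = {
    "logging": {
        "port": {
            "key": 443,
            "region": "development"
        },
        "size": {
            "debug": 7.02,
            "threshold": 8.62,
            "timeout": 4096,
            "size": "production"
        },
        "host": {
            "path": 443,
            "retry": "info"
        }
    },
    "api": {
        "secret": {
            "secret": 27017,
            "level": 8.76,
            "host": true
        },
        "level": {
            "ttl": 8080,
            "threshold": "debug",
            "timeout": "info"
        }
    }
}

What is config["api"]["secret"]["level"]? 8.76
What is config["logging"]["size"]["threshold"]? 8.62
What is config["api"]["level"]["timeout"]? "info"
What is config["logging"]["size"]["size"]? "production"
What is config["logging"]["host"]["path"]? 443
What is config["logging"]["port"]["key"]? 443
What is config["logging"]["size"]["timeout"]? 4096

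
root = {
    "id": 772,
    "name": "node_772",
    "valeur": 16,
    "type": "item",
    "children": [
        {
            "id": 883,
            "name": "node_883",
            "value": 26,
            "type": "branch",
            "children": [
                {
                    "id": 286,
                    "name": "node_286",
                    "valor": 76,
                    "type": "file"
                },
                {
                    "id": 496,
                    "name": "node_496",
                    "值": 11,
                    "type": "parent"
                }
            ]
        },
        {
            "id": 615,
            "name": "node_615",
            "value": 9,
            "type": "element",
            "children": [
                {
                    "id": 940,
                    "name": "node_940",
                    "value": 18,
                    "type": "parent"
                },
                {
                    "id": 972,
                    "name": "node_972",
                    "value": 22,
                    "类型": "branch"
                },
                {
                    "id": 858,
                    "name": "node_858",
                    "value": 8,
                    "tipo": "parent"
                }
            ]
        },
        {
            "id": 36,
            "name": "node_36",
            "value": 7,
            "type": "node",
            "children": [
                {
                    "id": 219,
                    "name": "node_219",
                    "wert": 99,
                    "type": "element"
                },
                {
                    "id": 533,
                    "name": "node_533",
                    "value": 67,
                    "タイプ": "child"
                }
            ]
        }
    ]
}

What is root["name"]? "node_772"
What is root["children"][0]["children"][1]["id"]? 496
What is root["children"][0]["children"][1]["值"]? 11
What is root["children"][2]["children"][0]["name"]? "node_219"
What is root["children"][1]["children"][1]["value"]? 22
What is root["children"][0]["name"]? "node_883"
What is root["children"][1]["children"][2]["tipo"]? "parent"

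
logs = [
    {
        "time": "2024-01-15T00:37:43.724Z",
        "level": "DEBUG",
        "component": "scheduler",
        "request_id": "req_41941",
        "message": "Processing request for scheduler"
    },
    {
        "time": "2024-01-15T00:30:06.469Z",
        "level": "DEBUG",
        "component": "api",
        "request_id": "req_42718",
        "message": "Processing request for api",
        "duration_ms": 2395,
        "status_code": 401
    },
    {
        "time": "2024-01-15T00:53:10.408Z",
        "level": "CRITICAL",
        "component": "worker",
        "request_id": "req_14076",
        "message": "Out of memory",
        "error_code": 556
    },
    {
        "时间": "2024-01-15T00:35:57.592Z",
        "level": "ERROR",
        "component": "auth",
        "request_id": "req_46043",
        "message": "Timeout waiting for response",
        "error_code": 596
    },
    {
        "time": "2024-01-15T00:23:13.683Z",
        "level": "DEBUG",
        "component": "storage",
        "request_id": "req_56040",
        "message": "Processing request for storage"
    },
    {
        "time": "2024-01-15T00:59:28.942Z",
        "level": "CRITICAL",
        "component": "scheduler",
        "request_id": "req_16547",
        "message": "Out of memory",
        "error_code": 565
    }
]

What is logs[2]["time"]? "2024-01-15T00:53:10.408Z"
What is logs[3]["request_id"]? "req_46043"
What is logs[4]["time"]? "2024-01-15T00:23:13.683Z"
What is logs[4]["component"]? "storage"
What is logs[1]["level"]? "DEBUG"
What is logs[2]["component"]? "worker"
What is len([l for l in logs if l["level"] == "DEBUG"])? 3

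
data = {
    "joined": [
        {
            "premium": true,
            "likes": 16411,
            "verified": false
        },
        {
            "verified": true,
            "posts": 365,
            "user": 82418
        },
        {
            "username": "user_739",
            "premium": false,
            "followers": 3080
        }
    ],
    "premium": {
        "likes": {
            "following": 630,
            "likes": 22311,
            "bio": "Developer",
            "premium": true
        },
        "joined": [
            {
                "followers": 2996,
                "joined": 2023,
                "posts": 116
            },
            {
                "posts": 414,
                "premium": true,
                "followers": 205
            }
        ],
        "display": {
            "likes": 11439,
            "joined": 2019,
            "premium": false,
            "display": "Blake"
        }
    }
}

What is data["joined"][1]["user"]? 82418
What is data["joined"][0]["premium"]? True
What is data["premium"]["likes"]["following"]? 630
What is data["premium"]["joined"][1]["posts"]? 414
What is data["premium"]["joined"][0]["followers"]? 2996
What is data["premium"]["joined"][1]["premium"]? True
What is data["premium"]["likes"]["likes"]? 22311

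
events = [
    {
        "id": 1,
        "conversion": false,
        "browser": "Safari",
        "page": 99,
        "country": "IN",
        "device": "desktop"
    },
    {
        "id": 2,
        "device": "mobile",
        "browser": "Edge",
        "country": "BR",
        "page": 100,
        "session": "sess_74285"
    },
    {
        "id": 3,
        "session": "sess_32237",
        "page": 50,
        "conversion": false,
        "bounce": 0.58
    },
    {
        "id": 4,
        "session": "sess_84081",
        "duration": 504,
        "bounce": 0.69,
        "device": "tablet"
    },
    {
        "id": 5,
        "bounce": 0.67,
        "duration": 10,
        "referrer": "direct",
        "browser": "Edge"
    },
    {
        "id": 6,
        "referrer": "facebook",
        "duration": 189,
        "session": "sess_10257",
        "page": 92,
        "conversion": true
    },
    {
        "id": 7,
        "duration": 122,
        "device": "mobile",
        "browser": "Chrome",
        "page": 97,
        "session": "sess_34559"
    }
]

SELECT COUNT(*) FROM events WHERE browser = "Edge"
2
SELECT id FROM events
[1, 2, 3, 4, 5, 6, 7]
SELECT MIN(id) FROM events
1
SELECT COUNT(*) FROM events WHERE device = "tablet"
1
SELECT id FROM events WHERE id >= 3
[3, 4, 5, 6, 7]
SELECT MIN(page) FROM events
50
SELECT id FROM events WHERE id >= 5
[5, 6, 7]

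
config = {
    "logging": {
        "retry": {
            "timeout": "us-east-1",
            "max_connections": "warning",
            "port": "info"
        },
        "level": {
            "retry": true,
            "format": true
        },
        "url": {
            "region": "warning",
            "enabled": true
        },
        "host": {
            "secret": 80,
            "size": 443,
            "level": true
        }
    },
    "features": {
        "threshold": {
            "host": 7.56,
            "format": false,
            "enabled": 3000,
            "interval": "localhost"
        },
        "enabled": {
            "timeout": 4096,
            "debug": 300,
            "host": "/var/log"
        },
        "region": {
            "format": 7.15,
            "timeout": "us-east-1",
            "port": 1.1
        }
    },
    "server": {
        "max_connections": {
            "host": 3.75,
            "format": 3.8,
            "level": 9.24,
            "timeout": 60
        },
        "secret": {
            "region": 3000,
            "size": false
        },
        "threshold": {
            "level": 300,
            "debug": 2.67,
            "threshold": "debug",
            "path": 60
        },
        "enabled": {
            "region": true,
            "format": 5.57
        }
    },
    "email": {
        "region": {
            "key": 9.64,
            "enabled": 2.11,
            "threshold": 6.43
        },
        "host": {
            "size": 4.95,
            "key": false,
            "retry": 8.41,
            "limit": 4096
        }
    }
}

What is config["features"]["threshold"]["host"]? 7.56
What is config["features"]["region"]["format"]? 7.15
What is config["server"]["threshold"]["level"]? 300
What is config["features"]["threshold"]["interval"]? "localhost"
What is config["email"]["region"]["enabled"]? 2.11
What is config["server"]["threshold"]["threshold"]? "debug"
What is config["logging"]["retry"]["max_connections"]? "warning"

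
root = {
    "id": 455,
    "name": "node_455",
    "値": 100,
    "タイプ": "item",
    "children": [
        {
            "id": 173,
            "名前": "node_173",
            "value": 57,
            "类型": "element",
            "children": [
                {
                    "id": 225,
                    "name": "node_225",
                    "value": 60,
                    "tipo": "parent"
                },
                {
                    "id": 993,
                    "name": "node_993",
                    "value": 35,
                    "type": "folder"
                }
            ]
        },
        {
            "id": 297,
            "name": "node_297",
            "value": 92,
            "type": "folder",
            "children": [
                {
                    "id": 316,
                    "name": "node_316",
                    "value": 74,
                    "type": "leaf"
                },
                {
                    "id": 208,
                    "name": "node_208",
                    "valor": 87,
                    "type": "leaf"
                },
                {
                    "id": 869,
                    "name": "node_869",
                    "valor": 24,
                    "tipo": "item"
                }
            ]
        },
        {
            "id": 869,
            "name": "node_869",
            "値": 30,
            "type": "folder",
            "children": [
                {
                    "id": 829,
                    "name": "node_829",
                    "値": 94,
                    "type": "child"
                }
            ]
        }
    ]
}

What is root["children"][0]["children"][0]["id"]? 225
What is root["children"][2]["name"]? "node_869"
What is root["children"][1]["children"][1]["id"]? 208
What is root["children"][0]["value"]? 57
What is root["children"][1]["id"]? 297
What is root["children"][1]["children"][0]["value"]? 74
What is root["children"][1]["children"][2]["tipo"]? "item"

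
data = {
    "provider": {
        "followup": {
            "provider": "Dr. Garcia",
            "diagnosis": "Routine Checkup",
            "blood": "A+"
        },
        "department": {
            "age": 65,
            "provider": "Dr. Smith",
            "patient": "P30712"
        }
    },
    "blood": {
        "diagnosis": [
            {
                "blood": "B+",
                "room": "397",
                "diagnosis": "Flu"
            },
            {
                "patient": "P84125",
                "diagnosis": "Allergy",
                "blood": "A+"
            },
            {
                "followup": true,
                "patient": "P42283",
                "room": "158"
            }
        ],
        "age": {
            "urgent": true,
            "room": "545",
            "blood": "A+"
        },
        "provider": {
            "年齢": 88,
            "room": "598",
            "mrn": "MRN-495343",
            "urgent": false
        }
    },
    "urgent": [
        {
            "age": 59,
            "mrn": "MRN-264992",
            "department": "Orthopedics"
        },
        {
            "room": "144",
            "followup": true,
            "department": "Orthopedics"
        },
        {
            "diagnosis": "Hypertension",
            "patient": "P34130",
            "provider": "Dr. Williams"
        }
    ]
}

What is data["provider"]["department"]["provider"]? "Dr. Smith"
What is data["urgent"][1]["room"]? "144"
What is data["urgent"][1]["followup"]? True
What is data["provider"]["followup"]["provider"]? "Dr. Garcia"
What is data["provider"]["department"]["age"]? 65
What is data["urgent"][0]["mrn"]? "MRN-264992"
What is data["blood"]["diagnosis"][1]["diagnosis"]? "Allergy"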